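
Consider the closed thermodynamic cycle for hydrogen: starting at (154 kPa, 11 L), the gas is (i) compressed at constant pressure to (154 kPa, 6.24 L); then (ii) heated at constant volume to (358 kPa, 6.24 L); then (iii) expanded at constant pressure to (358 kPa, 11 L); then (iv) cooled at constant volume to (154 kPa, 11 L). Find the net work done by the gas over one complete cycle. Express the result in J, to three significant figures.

W_net ≈ 971 J

Constant-volume legs do no work.
W(i) = (154)(6.24 − 11) = -733 J; W(iii) = (358)(11 − 6.24) = 1704 J.
W_net = -733 + 1704 = 971 J (the clockwise enclosed area).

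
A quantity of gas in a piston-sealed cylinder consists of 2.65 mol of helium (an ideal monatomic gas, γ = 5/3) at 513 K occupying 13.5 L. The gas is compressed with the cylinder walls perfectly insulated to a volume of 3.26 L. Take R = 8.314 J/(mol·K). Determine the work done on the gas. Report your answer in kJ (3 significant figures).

W ≈ 26.8 kJ

Adiabatic: TV^(γ−1) = const with γ = 5/3.
T₂ = T₁ (V₁/V₂)^(γ−1) = 513 × (13.5/3.26)^0.667 = 513 × 2.579 = 1323 K.
W_by = nCᵥ(T₁ − T₂) = (2.65)(12.47)(513 − 1323) = -26766 J.
Work on gas = −W_by = 26766 J.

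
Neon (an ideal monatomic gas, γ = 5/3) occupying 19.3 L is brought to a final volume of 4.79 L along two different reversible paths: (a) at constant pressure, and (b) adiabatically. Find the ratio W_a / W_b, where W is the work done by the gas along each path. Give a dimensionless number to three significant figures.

Path (a) isobaric: W = P₁(V₂ − V₁) → W_a/(P₁V₁) = -0.7518.
Path (b) adiabatic: W = P₁V₁(1 − (V₁/V₂)^(γ−1))/(γ−1) → W_b/(P₁V₁) = -2.298.
W_a / W_b = -0.7518 / -2.298 = 0.3271.

W_a / W_b ≈ 0.327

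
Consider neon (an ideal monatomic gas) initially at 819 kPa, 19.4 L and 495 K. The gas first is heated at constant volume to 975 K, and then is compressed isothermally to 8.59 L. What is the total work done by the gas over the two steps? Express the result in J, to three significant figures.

W_total ≈ -25500 J

Step 1 (isochoric): W = 0 (constant volume).
After step 1: P = 1613 kPa (V unchanged).
Step 2 (isothermal): W = P₁V₁ ln(V₂/V₁) = (31296) ln(8.59/19.4) = -25496 J.
W_total = 0 − 25496 = -25496 J.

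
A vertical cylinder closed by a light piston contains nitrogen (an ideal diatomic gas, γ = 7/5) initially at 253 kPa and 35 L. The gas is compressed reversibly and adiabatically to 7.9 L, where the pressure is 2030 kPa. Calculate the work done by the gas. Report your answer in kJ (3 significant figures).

W ≈ -18.0 kJ

Adiabatic: W = (P₁V₁ − P₂V₂)/(γ − 1) with γ = 7/5.
P₁V₁ = 8855 J, P₂V₂ = 16037 J.
W = (8855 − 16037) / 0.4 = -17955 J.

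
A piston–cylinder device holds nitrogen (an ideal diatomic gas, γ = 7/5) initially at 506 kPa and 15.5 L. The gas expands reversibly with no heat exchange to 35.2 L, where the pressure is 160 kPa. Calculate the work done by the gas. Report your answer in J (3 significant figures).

Adiabatic: W = (P₁V₁ − P₂V₂)/(γ − 1) with γ = 7/5.
P₁V₁ = 7843 J, P₂V₂ = 5632 J.
W = (7843 − 5632) / 0.4 = 5528 J.

W ≈ 5530 J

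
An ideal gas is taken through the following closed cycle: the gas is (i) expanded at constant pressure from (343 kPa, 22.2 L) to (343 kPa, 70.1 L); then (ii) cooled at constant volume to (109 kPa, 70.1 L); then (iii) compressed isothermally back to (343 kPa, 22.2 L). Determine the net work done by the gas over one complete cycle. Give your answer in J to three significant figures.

W_net ≈ 7640 J

Leg (i): W = PΔV = (343)(70.1 − 22.2) = 16430 J.
Leg (ii): W = 0.
Leg (iii): W = PᵢVᵢ ln(V_f/Vᵢ) = (7641) ln(22.2/70.1) = -8786 J.
W_net = 16430 − 8786 = 7644 J.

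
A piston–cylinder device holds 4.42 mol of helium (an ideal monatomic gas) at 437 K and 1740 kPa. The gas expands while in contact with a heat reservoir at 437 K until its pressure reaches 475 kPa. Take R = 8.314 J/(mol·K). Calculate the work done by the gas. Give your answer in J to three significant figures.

Isothermal process: W = nRT ln(V₂/V₁) = nRT ln(P₁/P₂).
W = (4.42)(8.314)(437) × ln(1740/475)
  = 16059 × ln(3.663) = 16059 × 1.298
W_by_gas = 20850 J.

W ≈ 20800 J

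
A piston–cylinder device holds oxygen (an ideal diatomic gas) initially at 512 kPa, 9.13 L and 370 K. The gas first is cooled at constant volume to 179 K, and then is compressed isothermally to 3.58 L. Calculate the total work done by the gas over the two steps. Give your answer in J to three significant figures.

Step 1 (isochoric): W = 0 (constant volume).
After step 1: P = 247.7 kPa (V unchanged).
Step 2 (isothermal): W = P₁V₁ ln(V₂/V₁) = (2261) ln(3.58/9.13) = -2117 J.
W_total = 0 − 2117 = -2117 J.

W_total ≈ -2120 J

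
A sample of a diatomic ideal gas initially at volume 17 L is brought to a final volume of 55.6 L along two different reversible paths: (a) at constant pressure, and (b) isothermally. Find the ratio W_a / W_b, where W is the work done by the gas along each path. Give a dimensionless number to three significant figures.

W_a / W_b ≈ 1.92

Path (a) isobaric: W = P₁(V₂ − V₁) → W_a/(P₁V₁) = 2.271.
Path (b) isothermal: W = P₁V₁ ln(V₂/V₁) → W_b/(P₁V₁) = 1.185.
W_a / W_b = 2.271 / 1.185 = 1.916.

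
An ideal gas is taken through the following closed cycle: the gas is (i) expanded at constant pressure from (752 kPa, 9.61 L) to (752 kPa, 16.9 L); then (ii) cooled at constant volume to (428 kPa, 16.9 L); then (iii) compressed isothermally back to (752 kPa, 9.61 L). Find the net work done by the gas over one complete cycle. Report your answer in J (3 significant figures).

Leg (i): W = PΔV = (752)(16.9 − 9.61) = 5482 J.
Leg (ii): W = 0.
Leg (iii): W = PᵢVᵢ ln(V_f/Vᵢ) = (7233) ln(9.61/16.9) = -4083 J.
W_net = 5482 − 4083 = 1399 J.

W_net ≈ 1400 J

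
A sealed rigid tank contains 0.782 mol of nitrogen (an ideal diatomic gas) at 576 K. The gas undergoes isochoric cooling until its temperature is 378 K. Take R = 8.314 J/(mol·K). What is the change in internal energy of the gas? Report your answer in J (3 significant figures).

Constant volume ⇒ W = 0, so Q = ΔU = nCᵥΔT with Cᵥ = 5R/2 = 20.79 J/(mol·K).
ΔU = (0.782)(20.79)(378 − 576) = -3218 J.

ΔU ≈ -3220 J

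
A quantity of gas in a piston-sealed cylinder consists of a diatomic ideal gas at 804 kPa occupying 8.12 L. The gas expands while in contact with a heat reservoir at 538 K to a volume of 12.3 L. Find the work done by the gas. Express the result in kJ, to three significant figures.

Isothermal: W = nRT ln(V₂/V₁) = P₁V₁ ln(V₂/V₁).
P₁V₁ = (804 kPa)(8.12 L) = 6528 J.
W = 6528 × ln(12.3/8.12) = 6528 × 0.4153
W_by_gas = 2711 J.

W ≈ 2.71 kJ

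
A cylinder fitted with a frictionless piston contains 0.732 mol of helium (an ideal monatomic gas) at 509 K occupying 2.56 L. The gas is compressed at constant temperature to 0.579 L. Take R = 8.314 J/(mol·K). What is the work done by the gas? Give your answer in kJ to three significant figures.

W ≈ -4.60 kJ

Isothermal: W = nRT ln(V₂/V₁).
W = (0.732)(8.314)(509) × ln(0.579/2.56)
  = 3098 × -1.486
W_by_gas = -4605 J.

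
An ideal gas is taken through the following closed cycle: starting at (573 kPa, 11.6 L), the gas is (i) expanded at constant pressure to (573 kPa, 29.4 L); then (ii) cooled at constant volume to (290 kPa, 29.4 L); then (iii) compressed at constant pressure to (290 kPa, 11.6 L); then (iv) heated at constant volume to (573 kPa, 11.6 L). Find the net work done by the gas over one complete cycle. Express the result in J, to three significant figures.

W_net ≈ 5040 J

Constant-volume legs do no work.
W(i) = (573)(29.4 − 11.6) = 10199 J; W(iii) = (290)(11.6 − 29.4) = -5162 J.
W_net = 10199 − 5162 = 5037 J (the clockwise enclosed area).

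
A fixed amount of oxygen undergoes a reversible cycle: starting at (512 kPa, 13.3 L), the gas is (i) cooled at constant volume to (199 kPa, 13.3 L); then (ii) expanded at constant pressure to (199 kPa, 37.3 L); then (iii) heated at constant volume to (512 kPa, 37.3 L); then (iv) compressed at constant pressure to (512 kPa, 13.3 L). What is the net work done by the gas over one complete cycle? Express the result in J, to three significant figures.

W_net ≈ -7510 J

Constant-volume legs do no work.
W(ii) = (199)(37.3 − 13.3) = 4776 J; W(iv) = (512)(13.3 − 37.3) = -12288 J.
W_net = 4776 − 12288 = -7512 J (the counter-clockwise enclosed area).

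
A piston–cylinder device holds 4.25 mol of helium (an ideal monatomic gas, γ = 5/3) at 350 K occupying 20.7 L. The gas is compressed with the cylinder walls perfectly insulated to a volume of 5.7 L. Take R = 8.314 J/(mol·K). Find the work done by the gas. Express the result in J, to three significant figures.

Adiabatic: TV^(γ−1) = const with γ = 5/3.
T₂ = T₁ (V₁/V₂)^(γ−1) = 350 × (20.7/5.7)^0.667 = 350 × 2.363 = 826.9 K.
W_by = nCᵥ(T₁ − T₂) = (4.25)(12.47)(350 − 826.9) = -25278 J.

W ≈ -25300 J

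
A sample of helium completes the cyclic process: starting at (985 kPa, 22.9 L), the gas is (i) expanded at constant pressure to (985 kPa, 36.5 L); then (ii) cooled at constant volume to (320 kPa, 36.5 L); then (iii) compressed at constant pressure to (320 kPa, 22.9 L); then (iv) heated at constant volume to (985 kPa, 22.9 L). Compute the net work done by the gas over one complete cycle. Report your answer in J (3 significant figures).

Constant-volume legs do no work.
W(i) = (985)(36.5 − 22.9) = 13396 J; W(iii) = (320)(22.9 − 36.5) = -4352 J.
W_net = 13396 − 4352 = 9044 J (the clockwise enclosed area).

W_net ≈ 9040 J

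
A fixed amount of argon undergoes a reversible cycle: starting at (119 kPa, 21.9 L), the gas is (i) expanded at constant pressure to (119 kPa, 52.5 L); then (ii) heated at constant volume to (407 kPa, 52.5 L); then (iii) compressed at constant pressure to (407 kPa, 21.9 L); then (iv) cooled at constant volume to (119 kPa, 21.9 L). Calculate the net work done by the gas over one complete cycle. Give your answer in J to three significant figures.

W_net ≈ -8810 J

Constant-volume legs do no work.
W(i) = (119)(52.5 − 21.9) = 3641 J; W(iii) = (407)(21.9 − 52.5) = -12454 J.
W_net = 3641 − 12454 = -8813 J (the counter-clockwise enclosed area).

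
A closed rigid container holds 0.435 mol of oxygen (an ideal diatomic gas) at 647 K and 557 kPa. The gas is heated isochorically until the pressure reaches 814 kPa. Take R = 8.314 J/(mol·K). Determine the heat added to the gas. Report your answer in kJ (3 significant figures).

Q ≈ 2.70 kJ

Constant volume ⇒ W = 0, so Q = ΔU = nCᵥΔT with Cᵥ = 5R/2 = 20.79 J/(mol·K).
At constant V, T₂/T₁ = P₂/P₁ ⇒ ΔT = T₁(P₂/P₁ − 1) = 647·(814/557 − 1) = 298.5 K.
ΔU = (0.435)(20.79)(298.5) = 2699 J.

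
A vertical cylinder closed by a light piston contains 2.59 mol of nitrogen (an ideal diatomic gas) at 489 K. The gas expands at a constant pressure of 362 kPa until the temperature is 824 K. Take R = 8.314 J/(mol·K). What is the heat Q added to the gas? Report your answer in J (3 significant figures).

Isobaric: W = nRΔT = (2.59)(8.314)(335) = 7214 J.
ΔU = nCᵥΔT with Cᵥ = 5R/2: ΔU = (2.59)(20.79)(335) = 18034 J.
Q = ΔU + W = 18034 + 7214 = 25248 J.

Q ≈ 25200 J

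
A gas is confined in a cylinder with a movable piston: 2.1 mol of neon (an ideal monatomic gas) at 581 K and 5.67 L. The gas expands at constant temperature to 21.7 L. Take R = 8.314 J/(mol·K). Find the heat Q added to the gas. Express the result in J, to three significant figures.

Isothermal ⇒ ΔU = 0, so Q = W = nRT ln(V₂/V₁).
Q = (2.1)(8.314)(581) ln(21.7/5.67) = 10144 × 1.342 = 13614 J.

Q ≈ 13600 J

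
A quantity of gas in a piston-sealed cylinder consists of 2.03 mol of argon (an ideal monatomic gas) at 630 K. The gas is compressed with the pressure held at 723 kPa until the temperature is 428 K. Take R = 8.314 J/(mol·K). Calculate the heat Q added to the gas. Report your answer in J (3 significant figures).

Isobaric: W = nRΔT = (2.03)(8.314)(-202) = -3409 J.
ΔU = nCᵥΔT with Cᵥ = 3R/2: ΔU = (2.03)(12.47)(-202) = -5114 J.
Q = ΔU + W = -5114 − 3409 = -8523 J.

Q ≈ -8520 J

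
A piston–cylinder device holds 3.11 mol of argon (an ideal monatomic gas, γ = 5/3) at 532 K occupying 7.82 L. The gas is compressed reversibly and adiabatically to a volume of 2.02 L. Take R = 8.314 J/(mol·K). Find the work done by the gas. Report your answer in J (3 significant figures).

Adiabatic: TV^(γ−1) = const with γ = 5/3.
T₂ = T₁ (V₁/V₂)^(γ−1) = 532 × (7.82/2.02)^0.667 = 532 × 2.465 = 1312 K.
W_by = nCᵥ(T₁ − T₂) = (3.11)(12.47)(532 − 1312) = -30238 J.

W ≈ -30200 J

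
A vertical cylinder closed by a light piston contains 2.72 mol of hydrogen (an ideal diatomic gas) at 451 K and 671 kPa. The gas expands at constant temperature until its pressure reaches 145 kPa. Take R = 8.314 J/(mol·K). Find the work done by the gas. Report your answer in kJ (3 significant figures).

W ≈ 15.6 kJ

Isothermal process: W = nRT ln(V₂/V₁) = nRT ln(P₁/P₂).
W = (2.72)(8.314)(451) × ln(671/145)
  = 10199 × ln(4.628) = 10199 × 1.532
W_by_gas = 15625 J.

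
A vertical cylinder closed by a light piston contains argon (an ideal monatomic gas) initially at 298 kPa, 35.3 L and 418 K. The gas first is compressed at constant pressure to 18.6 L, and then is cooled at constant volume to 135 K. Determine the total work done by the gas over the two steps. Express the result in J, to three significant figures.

Step 1 (isobaric): W = PΔV = (298 kPa)(18.6 − 35.3 L) = -4977 J.
Step 2 (isochoric): W = 0 (constant volume).
W_total = -4977 + 0 = -4977 J.

W_total ≈ -4980 J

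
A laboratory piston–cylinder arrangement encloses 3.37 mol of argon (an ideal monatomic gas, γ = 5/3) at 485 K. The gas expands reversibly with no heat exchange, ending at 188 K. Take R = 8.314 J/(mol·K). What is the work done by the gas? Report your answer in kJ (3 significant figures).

W ≈ 12.5 kJ

Adiabatic ⇒ Q = 0, so W_by = −ΔU = nCᵥ(T₁ − T₂).
Cᵥ = 3R/2 = 12.47 J/(mol·K).
W = (3.37)(12.47)(485 − 188) = 12482 J.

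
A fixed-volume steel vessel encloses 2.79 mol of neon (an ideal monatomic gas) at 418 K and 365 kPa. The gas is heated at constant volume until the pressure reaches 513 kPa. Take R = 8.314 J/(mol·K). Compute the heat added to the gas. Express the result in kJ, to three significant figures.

Q ≈ 5.90 kJ

Constant volume ⇒ W = 0, so Q = ΔU = nCᵥΔT with Cᵥ = 3R/2 = 12.47 J/(mol·K).
At constant V, T₂/T₁ = P₂/P₁ ⇒ ΔT = T₁(P₂/P₁ − 1) = 418·(513/365 − 1) = 169.5 K.
ΔU = (2.79)(12.47)(169.5) = 5897 J.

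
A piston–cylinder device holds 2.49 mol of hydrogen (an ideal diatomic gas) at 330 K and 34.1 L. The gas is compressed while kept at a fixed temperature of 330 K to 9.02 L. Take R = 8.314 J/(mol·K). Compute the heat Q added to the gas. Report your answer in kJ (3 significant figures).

Q ≈ -9.09 kJ

Isothermal ⇒ ΔU = 0, so Q = W = nRT ln(V₂/V₁).
Q = (2.49)(8.314)(330) ln(9.02/34.1) = 6832 × -1.33 = -9085 J.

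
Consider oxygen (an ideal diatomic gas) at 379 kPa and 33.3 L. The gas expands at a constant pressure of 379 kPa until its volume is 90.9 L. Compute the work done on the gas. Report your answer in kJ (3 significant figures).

Isobaric: W = P ΔV.
W = (379 kPa)(90.9 − 33.3 L) = (379)(57.6) = 21830 J.
Work on gas = −W_by = -21830 J.

W ≈ -21.8 kJ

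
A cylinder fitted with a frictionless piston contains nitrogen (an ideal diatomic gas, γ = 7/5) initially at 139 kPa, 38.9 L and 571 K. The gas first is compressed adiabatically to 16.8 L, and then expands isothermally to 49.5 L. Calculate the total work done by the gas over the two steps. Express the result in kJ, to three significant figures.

W_total ≈ 2.78 kJ

Step 1 (adiabatic): W = (P₁V₁ − P₂V₂)/(γ−1) = (5407 − 7565)/0.4 = -5395 J.
After step 1: P = 450.3 kPa, V = 16.8 L, T = 798.9 K.
Step 2 (isothermal): W = P₁V₁ ln(V₂/V₁) = (7565) ln(49.5/16.8) = 8175 J.
W_total = -5395 + 8175 = 2780 J.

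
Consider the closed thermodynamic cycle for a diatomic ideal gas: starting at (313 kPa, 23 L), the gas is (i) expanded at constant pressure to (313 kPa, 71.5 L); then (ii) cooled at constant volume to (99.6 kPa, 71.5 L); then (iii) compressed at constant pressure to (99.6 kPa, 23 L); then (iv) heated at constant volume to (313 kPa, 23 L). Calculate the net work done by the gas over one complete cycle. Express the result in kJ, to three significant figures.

W_net ≈ 10.3 kJ

Constant-volume legs do no work.
W(i) = (313)(71.5 − 23) = 15180 J; W(iii) = (99.6)(23 − 71.5) = -4831 J.
W_net = 15180 − 4831 = 10350 J (the clockwise enclosed area).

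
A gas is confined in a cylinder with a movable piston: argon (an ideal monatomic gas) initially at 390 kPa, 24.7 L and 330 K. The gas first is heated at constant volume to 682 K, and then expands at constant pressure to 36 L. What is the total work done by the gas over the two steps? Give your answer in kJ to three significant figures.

W_total ≈ 9.11 kJ

Step 1 (isochoric): W = 0 (constant volume).
After step 1: P = 806 kPa (V unchanged).
Step 2 (isobaric): W = PΔV = (806 kPa)(36 − 24.7 L) = 9108 J.
W_total = 0 + 9108 = 9108 J.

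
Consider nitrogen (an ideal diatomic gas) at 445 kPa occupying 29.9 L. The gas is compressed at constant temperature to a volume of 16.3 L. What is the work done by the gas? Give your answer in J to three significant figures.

W ≈ -8070 J

Isothermal: W = nRT ln(V₂/V₁) = P₁V₁ ln(V₂/V₁).
P₁V₁ = (445 kPa)(29.9 L) = 13306 J.
W = 13306 × ln(16.3/29.9) = 13306 × -0.6067
W_by_gas = -8072 J.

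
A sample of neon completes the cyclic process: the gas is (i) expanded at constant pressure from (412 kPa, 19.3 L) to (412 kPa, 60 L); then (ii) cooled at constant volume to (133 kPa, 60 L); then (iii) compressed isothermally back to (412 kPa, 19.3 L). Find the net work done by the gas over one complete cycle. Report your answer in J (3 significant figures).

W_net ≈ 7720 J

Leg (i): W = PΔV = (412)(60 − 19.3) = 16768 J.
Leg (ii): W = 0.
Leg (iii): W = PᵢVᵢ ln(V_f/Vᵢ) = (7980) ln(19.3/60) = -9051 J.
W_net = 16768 − 9051 = 7717 J.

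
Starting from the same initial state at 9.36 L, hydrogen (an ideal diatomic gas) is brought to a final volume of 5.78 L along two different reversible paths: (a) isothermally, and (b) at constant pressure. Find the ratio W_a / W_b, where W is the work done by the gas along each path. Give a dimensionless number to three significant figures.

Path (a) isothermal: W = P₁V₁ ln(V₂/V₁) → W_a/(P₁V₁) = -0.482.
Path (b) isobaric: W = P₁(V₂ − V₁) → W_b/(P₁V₁) = -0.3825.
W_a / W_b = -0.482 / -0.3825 = 1.26.

W_a / W_b ≈ 1.26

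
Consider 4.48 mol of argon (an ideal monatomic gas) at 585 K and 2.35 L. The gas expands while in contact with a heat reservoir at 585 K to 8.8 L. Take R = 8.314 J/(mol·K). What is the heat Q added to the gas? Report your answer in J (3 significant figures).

Isothermal ⇒ ΔU = 0, so Q = W = nRT ln(V₂/V₁).
Q = (4.48)(8.314)(585) ln(8.8/2.35) = 21789 × 1.32 = 28769 J.

Q ≈ 28800 J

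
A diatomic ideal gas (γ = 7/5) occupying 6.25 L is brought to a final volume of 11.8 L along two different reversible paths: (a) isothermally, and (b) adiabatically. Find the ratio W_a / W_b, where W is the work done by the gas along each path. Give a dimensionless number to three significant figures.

W_a / W_b ≈ 1.13

Path (a) isothermal: W = P₁V₁ ln(V₂/V₁) → W_a/(P₁V₁) = 0.6355.
Path (b) adiabatic: W = P₁V₁(1 − (V₁/V₂)^(γ−1))/(γ−1) → W_b/(P₁V₁) = 0.5612.
W_a / W_b = 0.6355 / 0.5612 = 1.132.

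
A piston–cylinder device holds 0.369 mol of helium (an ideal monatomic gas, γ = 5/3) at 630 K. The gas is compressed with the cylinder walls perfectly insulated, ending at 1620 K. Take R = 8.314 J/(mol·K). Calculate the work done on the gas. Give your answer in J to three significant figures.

W ≈ 4560 J

Adiabatic ⇒ Q = 0, so W_by = −ΔU = nCᵥ(T₁ − T₂).
Cᵥ = 3R/2 = 12.47 J/(mol·K).
W = (0.369)(12.47)(630 − 1620) = -4556 J.
Work on gas = −W_by = 4556 J.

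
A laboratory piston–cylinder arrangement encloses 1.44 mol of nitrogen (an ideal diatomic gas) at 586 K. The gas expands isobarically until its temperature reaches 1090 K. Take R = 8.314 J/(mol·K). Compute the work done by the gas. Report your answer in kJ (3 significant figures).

W ≈ 6.03 kJ

Isobaric: W = P ΔV = nR ΔT.
W = (1.44)(8.314)(1090 − 586) = 6034 J.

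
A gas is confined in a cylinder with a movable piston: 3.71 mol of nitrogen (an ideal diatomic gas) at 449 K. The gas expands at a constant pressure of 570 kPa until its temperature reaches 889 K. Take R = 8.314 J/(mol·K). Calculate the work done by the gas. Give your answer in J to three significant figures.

W ≈ 13600 J

Isobaric: W = P ΔV = nR ΔT.
W = (3.71)(8.314)(889 − 449) = 13572 J.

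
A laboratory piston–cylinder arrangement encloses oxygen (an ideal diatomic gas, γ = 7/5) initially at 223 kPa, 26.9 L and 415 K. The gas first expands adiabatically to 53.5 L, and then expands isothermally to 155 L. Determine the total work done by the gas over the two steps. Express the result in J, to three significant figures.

Step 1 (adiabatic): W = (P₁V₁ − P₂V₂)/(γ−1) = (5999 − 4556)/0.4 = 3606 J.
After step 1: P = 85.17 kPa, V = 53.5 L, T = 315.2 K.
Step 2 (isothermal): W = P₁V₁ ln(V₂/V₁) = (4556) ln(155/53.5) = 4847 J.
W_total = 3606 + 4847 = 8453 J.

W_total ≈ 8450 J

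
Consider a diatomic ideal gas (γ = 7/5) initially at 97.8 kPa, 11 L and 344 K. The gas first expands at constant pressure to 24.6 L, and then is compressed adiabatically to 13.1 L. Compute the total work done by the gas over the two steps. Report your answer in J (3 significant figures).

W_total ≈ -394 J

Step 1 (isobaric): W = PΔV = (97.8 kPa)(24.6 − 11 L) = 1330 J.
After step 1: P = 97.8 kPa, V = 24.6 L, T = 769.3 K.
Step 2 (adiabatic): W = (P₁V₁ − P₂V₂)/(γ−1) = (2406 − 3096)/0.4 = -1724 J.
W_total = 1330 − 1724 = -394.1 J.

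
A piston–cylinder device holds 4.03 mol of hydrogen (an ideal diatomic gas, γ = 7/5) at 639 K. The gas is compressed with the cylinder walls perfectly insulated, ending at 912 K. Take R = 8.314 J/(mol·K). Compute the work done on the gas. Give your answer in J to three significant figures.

W ≈ 22900 J

Adiabatic ⇒ Q = 0, so W_by = −ΔU = nCᵥ(T₁ − T₂).
Cᵥ = 5R/2 = 20.79 J/(mol·K).
W = (4.03)(20.79)(639 − 912) = -22867 J.
Work on gas = −W_by = 22867 J.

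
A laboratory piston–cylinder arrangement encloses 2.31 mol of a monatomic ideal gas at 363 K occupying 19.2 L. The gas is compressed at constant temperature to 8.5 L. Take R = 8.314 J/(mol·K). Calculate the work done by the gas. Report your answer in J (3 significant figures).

W ≈ -5680 J

Isothermal: W = nRT ln(V₂/V₁).
W = (2.31)(8.314)(363) × ln(8.5/19.2)
  = 6972 × -0.8148
W_by_gas = -5681 J.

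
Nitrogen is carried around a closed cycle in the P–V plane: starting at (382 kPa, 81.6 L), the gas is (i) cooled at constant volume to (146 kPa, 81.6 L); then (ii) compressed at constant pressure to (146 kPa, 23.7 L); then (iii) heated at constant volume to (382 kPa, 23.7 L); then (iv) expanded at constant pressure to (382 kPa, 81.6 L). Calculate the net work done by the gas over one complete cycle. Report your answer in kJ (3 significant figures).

Constant-volume legs do no work.
W(ii) = (146)(23.7 − 81.6) = -8453 J; W(iv) = (382)(81.6 − 23.7) = 22118 J.
W_net = -8453 + 22118 = 13664 J (the clockwise enclosed area).

W_net ≈ 13.7 kJ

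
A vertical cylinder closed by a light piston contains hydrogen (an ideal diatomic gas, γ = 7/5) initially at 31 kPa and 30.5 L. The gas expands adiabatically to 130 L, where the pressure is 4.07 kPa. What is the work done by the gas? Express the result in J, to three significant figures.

Adiabatic: W = (P₁V₁ − P₂V₂)/(γ − 1) with γ = 7/5.
P₁V₁ = 945.5 J, P₂V₂ = 529.1 J.
W = (945.5 − 529.1) / 0.4 = 1041 J.

W ≈ 1040 J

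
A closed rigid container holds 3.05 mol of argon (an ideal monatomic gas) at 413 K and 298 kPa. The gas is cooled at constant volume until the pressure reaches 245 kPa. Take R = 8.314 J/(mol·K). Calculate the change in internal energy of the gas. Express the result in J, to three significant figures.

Constant volume ⇒ W = 0, so Q = ΔU = nCᵥΔT with Cᵥ = 3R/2 = 12.47 J/(mol·K).
At constant V, T₂/T₁ = P₂/P₁ ⇒ ΔT = T₁(P₂/P₁ − 1) = 413·(245/298 − 1) = -73.45 K.
ΔU = (3.05)(12.47)(-73.45) = -2794 J.

ΔU ≈ -2790 J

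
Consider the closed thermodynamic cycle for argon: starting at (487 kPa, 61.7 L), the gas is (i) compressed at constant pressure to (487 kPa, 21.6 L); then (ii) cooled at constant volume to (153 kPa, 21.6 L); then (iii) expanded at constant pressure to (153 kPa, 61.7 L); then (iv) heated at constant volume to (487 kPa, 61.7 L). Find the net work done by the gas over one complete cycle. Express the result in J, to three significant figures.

Constant-volume legs do no work.
W(i) = (487)(21.6 − 61.7) = -19529 J; W(iii) = (153)(61.7 − 21.6) = 6135 J.
W_net = -19529 + 6135 = -13393 J (the counter-clockwise enclosed area).

W_net ≈ -13400 J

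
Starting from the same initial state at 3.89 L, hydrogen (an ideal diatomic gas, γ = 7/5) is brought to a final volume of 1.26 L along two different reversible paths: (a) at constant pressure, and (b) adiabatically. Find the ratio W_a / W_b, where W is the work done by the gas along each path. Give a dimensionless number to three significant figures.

W_a / W_b ≈ 0.475

Path (a) isobaric: W = P₁(V₂ − V₁) → W_a/(P₁V₁) = -0.6761.
Path (b) adiabatic: W = P₁V₁(1 − (V₁/V₂)^(γ−1))/(γ−1) → W_b/(P₁V₁) = -1.424.
W_a / W_b = -0.6761 / -1.424 = 0.4747.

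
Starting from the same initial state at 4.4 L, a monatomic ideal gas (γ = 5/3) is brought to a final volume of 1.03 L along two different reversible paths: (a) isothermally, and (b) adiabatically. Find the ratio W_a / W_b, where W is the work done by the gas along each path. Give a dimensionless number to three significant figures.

Path (a) isothermal: W = P₁V₁ ln(V₂/V₁) → W_a/(P₁V₁) = -1.452.
Path (b) adiabatic: W = P₁V₁(1 − (V₁/V₂)^(γ−1))/(γ−1) → W_b/(P₁V₁) = -2.449.
W_a / W_b = -1.452 / -2.449 = 0.5929.

W_a / W_b ≈ 0.593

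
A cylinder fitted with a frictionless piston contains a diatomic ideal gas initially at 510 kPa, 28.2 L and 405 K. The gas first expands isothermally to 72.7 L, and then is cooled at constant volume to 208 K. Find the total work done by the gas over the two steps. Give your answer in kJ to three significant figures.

W_total ≈ 13.6 kJ

Step 1 (isothermal): W = P₁V₁ ln(V₂/V₁) = (14382) ln(72.7/28.2) = 13620 J.
Step 2 (isochoric): W = 0 (constant volume).
W_total = 13620 + 0 = 13620 J.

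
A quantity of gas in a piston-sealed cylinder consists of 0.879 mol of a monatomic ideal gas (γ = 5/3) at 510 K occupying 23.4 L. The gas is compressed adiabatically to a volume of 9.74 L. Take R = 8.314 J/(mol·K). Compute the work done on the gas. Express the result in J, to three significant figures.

W ≈ 4440 J

Adiabatic: TV^(γ−1) = const with γ = 5/3.
T₂ = T₁ (V₁/V₂)^(γ−1) = 510 × (23.4/9.74)^0.667 = 510 × 1.794 = 914.8 K.
W_by = nCᵥ(T₁ − T₂) = (0.879)(12.47)(510 − 914.8) = -4438 J.
Work on gas = −W_by = 4438 J.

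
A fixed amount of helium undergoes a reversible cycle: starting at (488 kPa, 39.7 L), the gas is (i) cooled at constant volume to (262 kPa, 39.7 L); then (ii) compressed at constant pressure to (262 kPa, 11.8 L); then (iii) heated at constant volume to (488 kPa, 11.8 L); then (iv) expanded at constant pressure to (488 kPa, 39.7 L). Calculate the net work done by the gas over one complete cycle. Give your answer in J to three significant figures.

W_net ≈ 6310 J

Constant-volume legs do no work.
W(ii) = (262)(11.8 − 39.7) = -7310 J; W(iv) = (488)(39.7 − 11.8) = 13615 J.
W_net = -7310 + 13615 = 6305 J (the clockwise enclosed area).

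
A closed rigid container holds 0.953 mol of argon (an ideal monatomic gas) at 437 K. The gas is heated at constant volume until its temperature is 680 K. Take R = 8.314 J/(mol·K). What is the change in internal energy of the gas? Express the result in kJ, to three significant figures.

ΔU ≈ 2.89 kJ

Constant volume ⇒ W = 0, so Q = ΔU = nCᵥΔT with Cᵥ = 3R/2 = 12.47 J/(mol·K).
ΔU = (0.953)(12.47)(680 − 437) = 2888 J.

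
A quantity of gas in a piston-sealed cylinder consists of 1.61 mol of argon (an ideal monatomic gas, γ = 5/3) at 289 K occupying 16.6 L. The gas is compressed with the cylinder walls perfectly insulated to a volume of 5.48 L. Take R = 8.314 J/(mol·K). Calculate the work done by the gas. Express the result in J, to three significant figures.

Adiabatic: TV^(γ−1) = const with γ = 5/3.
T₂ = T₁ (V₁/V₂)^(γ−1) = 289 × (16.6/5.48)^0.667 = 289 × 2.094 = 605 K.
W_by = nCᵥ(T₁ − T₂) = (1.61)(12.47)(289 − 605) = -6346 J.

W ≈ -6350 J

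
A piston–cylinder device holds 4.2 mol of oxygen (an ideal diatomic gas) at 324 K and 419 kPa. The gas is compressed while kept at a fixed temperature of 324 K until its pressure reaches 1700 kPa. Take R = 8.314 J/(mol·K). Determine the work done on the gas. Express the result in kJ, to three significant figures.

Isothermal process: W = nRT ln(V₂/V₁) = nRT ln(P₁/P₂).
W = (4.2)(8.314)(324) × ln(419/1700)
  = 11314 × ln(0.2465) = 11314 × -1.401
W_by_gas = -15845 J; work on gas = −W_by = 15845 J.

W ≈ 15.8 kJ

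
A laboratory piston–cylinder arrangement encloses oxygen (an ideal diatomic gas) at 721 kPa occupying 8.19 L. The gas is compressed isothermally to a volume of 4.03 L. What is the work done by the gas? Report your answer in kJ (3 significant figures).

W ≈ -4.19 kJ

Isothermal: W = nRT ln(V₂/V₁) = P₁V₁ ln(V₂/V₁).
P₁V₁ = (721 kPa)(8.19 L) = 5905 J.
W = 5905 × ln(4.03/8.19) = 5905 × -0.7091
W_by_gas = -4188 J.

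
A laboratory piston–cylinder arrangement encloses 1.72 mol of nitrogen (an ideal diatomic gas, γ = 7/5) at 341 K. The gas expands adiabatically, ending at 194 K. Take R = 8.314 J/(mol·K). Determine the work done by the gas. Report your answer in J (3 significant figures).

W ≈ 5260 J

Adiabatic ⇒ Q = 0, so W_by = −ΔU = nCᵥ(T₁ − T₂).
Cᵥ = 5R/2 = 20.79 J/(mol·K).
W = (1.72)(20.79)(341 − 194) = 5255 J.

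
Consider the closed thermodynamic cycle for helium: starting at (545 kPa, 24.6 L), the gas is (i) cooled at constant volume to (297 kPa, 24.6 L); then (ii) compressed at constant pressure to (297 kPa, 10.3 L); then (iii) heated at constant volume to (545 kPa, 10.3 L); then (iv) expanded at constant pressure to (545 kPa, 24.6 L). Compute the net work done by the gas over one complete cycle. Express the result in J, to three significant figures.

Constant-volume legs do no work.
W(ii) = (297)(10.3 − 24.6) = -4247 J; W(iv) = (545)(24.6 − 10.3) = 7794 J.
W_net = -4247 + 7794 = 3546 J (the clockwise enclosed area).

W_net ≈ 3550 J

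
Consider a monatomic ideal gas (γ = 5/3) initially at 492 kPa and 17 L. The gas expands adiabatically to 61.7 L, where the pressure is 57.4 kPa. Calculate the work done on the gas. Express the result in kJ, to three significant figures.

Adiabatic: W = (P₁V₁ − P₂V₂)/(γ − 1) with γ = 5/3.
P₁V₁ = 8364 J, P₂V₂ = 3542 J.
W = (8364 − 3542) / 0.6667 = 7234 J.
Work on gas = −W_by = -7234 J.

W ≈ -7.23 kJ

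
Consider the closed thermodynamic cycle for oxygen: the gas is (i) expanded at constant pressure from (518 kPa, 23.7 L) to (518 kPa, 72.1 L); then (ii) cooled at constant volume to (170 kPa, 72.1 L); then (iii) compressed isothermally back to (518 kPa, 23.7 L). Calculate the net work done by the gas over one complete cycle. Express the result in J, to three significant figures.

W_net ≈ 11400 J

Leg (i): W = PΔV = (518)(72.1 − 23.7) = 25071 J.
Leg (ii): W = 0.
Leg (iii): W = PᵢVᵢ ln(V_f/Vᵢ) = (12257) ln(23.7/72.1) = -13637 J.
W_net = 25071 − 13637 = 11434 J.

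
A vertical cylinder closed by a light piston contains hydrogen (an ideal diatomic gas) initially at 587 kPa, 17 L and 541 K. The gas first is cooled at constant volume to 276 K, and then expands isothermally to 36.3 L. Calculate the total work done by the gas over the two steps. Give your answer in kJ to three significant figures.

W_total ≈ 3.86 kJ

Step 1 (isochoric): W = 0 (constant volume).
After step 1: P = 299.5 kPa (V unchanged).
Step 2 (isothermal): W = P₁V₁ ln(V₂/V₁) = (5091) ln(36.3/17) = 3862 J.
W_total = 0 + 3862 = 3862 J.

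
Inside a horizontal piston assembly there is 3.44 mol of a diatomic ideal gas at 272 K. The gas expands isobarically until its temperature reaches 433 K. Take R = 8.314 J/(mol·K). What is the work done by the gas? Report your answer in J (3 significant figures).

Isobaric: W = P ΔV = nR ΔT.
W = (3.44)(8.314)(433 − 272) = 4605 J.

W ≈ 4600 J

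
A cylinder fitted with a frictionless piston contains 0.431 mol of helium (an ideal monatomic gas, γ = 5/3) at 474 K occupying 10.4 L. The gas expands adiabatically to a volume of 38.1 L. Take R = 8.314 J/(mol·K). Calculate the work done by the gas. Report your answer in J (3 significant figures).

W ≈ 1480 J

Adiabatic: TV^(γ−1) = const with γ = 5/3.
T₂ = T₁ (V₁/V₂)^(γ−1) = 474 × (10.4/38.1)^0.667 = 474 × 0.4208 = 199.5 K.
W_by = nCᵥ(T₁ − T₂) = (0.431)(12.47)(474 − 199.5) = 1476 J.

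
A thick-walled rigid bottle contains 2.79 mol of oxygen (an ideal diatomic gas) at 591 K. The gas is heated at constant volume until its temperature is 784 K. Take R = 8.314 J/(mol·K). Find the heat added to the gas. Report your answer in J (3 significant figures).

Constant volume ⇒ W = 0, so Q = ΔU = nCᵥΔT with Cᵥ = 5R/2 = 20.79 J/(mol·K).
ΔU = (2.79)(20.79)(784 − 591) = 11192 J.

Q ≈ 11200 J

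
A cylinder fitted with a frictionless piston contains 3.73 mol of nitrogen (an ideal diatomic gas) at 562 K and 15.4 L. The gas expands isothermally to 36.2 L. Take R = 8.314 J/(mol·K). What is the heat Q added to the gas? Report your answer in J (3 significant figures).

Isothermal ⇒ ΔU = 0, so Q = W = nRT ln(V₂/V₁).
Q = (3.73)(8.314)(562) ln(36.2/15.4) = 17428 × 0.8547 = 14896 J.

Q ≈ 14900 J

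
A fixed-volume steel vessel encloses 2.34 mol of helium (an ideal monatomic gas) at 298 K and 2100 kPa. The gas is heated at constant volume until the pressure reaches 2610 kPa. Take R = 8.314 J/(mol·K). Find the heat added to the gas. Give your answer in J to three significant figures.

Q ≈ 2110 J

Constant volume ⇒ W = 0, so Q = ΔU = nCᵥΔT with Cᵥ = 3R/2 = 12.47 J/(mol·K).
At constant V, T₂/T₁ = P₂/P₁ ⇒ ΔT = T₁(P₂/P₁ − 1) = 298·(2610/2100 − 1) = 72.37 K.
ΔU = (2.34)(12.47)(72.37) = 2112 J.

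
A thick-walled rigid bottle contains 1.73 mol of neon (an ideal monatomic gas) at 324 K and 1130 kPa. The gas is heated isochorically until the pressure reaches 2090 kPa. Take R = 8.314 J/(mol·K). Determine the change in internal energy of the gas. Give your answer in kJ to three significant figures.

ΔU ≈ 5.94 kJ

Constant volume ⇒ W = 0, so Q = ΔU = nCᵥΔT with Cᵥ = 3R/2 = 12.47 J/(mol·K).
At constant V, T₂/T₁ = P₂/P₁ ⇒ ΔT = T₁(P₂/P₁ − 1) = 324·(2090/1130 − 1) = 275.3 K.
ΔU = (1.73)(12.47)(275.3) = 5939 J.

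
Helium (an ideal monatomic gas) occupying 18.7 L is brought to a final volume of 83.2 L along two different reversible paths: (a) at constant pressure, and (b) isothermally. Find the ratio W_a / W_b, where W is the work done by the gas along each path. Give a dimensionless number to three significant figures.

W_a / W_b ≈ 2.31

Path (a) isobaric: W = P₁(V₂ − V₁) → W_a/(P₁V₁) = 3.449.
Path (b) isothermal: W = P₁V₁ ln(V₂/V₁) → W_b/(P₁V₁) = 1.493.
W_a / W_b = 3.449 / 1.493 = 2.311.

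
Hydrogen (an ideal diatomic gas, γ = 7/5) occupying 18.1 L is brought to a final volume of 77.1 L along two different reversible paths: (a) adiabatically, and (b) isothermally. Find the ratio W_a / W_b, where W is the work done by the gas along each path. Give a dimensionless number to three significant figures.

Path (a) adiabatic: W = P₁V₁(1 − (V₁/V₂)^(γ−1))/(γ−1) → W_a/(P₁V₁) = 1.1.
Path (b) isothermal: W = P₁V₁ ln(V₂/V₁) → W_b/(P₁V₁) = 1.449.
W_a / W_b = 1.1 / 1.449 = 0.7589.

W_a / W_b ≈ 0.759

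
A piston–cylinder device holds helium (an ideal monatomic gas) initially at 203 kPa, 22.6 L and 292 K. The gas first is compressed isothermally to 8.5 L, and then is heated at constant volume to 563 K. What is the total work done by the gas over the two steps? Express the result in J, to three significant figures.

Step 1 (isothermal): W = P₁V₁ ln(V₂/V₁) = (4588) ln(8.5/22.6) = -4486 J.
Step 2 (isochoric): W = 0 (constant volume).
W_total = -4486 + 0 = -4486 J.

W_total ≈ -4490 J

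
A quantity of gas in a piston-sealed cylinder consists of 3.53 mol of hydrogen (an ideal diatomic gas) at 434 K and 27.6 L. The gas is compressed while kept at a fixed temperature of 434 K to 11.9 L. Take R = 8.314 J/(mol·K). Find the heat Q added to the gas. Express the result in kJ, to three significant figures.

Q ≈ -10.7 kJ

Isothermal ⇒ ΔU = 0, so Q = W = nRT ln(V₂/V₁).
Q = (3.53)(8.314)(434) ln(11.9/27.6) = 12737 × -0.8413 = -10716 J.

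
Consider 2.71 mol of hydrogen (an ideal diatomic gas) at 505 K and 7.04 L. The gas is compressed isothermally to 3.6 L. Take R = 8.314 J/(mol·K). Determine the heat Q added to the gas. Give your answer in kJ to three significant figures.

Q ≈ -7.63 kJ

Isothermal ⇒ ΔU = 0, so Q = W = nRT ln(V₂/V₁).
Q = (2.71)(8.314)(505) ln(3.6/7.04) = 11378 × -0.6707 = -7631 J.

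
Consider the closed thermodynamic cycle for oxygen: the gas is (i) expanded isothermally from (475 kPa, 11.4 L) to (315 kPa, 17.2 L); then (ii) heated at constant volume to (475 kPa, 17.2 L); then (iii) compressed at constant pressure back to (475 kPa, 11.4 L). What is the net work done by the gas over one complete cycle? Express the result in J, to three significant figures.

Leg (i): W = PᵢVᵢ ln(V_f/Vᵢ) = (5415) ln(17.2/11.4) = 2227 J.
Leg (ii): W = 0.
Leg (iii): W = PΔV = (475)(11.4 − 17.2) = -2755 J.
W_net = 2227 − 2755 = -527.8 J.

W_net ≈ -528 J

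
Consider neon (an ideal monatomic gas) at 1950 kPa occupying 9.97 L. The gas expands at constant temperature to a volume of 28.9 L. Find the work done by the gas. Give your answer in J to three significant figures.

W ≈ 20700 J

Isothermal: W = nRT ln(V₂/V₁) = P₁V₁ ln(V₂/V₁).
P₁V₁ = (1950 kPa)(9.97 L) = 19442 J.
W = 19442 × ln(28.9/9.97) = 19442 × 1.064
W_by_gas = 20691 J.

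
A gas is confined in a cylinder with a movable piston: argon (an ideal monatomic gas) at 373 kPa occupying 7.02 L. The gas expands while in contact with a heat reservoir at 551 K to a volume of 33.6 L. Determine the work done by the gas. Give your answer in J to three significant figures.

W ≈ 4100 J

Isothermal: W = nRT ln(V₂/V₁) = P₁V₁ ln(V₂/V₁).
P₁V₁ = (373 kPa)(7.02 L) = 2618 J.
W = 2618 × ln(33.6/7.02) = 2618 × 1.566
W_by_gas = 4100 J.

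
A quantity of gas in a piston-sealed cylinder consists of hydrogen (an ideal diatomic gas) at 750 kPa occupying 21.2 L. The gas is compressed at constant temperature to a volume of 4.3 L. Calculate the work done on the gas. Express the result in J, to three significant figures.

W ≈ 25400 J

Isothermal: W = nRT ln(V₂/V₁) = P₁V₁ ln(V₂/V₁).
P₁V₁ = (750 kPa)(21.2 L) = 15900 J.
W = 15900 × ln(4.3/21.2) = 15900 × -1.595
W_by_gas = -25367 J; work on gas = −W_by = 25367 J.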